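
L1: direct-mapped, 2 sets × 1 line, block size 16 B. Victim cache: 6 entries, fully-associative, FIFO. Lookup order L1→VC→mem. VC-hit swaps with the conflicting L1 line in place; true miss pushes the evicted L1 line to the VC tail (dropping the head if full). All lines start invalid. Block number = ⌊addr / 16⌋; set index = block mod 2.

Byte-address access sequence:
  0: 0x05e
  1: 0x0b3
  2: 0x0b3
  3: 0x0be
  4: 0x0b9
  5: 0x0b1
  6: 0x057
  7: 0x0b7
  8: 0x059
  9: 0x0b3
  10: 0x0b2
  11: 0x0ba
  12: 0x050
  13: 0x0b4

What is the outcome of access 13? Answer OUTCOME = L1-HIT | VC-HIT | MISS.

#0 0x5e→b5/s1 MISS; vc=[]
#1 0xb3→b11/s1 MISS; vc=[5]
#2 0xb3→b11/s1 L1-HIT; vc=[5]
#3 0xbe→b11/s1 L1-HIT; vc=[5]
#4 0xb9→b11/s1 L1-HIT; vc=[5]
#5 0xb1→b11/s1 L1-HIT; vc=[5]
#6 0x57→b5/s1 VC-HIT; vc=[11]
#7 0xb7→b11/s1 VC-HIT; vc=[5]
#8 0x59→b5/s1 VC-HIT; vc=[11]
#9 0xb3→b11/s1 VC-HIT; vc=[5]
#10 0xb2→b11/s1 L1-HIT; vc=[5]
#11 0xba→b11/s1 L1-HIT; vc=[5]
#12 0x50→b5/s1 VC-HIT; vc=[11]
#13 0xb4→b11/s1 VC-HIT; vc=[5]

OUTCOME = VC-HIT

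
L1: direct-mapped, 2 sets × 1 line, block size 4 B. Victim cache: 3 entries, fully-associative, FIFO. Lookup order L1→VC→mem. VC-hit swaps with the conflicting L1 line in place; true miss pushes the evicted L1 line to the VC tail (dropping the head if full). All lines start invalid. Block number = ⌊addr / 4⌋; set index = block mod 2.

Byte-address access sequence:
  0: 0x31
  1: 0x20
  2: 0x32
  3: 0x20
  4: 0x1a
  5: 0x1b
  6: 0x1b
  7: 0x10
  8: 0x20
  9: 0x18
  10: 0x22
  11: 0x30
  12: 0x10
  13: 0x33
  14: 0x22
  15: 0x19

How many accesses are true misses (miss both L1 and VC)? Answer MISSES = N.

  [0] addr=0x31 blk=12 s=0: MISS | VC []
  [1] addr=0x20 blk=8 s=0: MISS | VC [12]
  [2] addr=0x32 blk=12 s=0: VC-HIT | VC [8]
  [3] addr=0x20 blk=8 s=0: VC-HIT | VC [12]
  [4] addr=0x1a blk=6 s=0: MISS | VC [12, 8]
  [5] addr=0x1b blk=6 s=0: L1-HIT | VC [12, 8]
  [6] addr=0x1b blk=6 s=0: L1-HIT | VC [12, 8]
  [7] addr=0x10 blk=4 s=0: MISS | VC [12, 8, 6]
  [8] addr=0x20 blk=8 s=0: VC-HIT | VC [12, 4, 6]
  [9] addr=0x18 blk=6 s=0: VC-HIT | VC [12, 4, 8]
  [10] addr=0x22 blk=8 s=0: VC-HIT | VC [12, 4, 6]
  [11] addr=0x30 blk=12 s=0: VC-HIT | VC [8, 4, 6]
  [12] addr=0x10 blk=4 s=0: VC-HIT | VC [8, 12, 6]
  [13] addr=0x33 blk=12 s=0: VC-HIT | VC [8, 4, 6]
  [14] addr=0x22 blk=8 s=0: VC-HIT | VC [12, 4, 6]
  [15] addr=0x19 blk=6 s=0: VC-HIT | VC [12, 4, 8]

MISSES = 4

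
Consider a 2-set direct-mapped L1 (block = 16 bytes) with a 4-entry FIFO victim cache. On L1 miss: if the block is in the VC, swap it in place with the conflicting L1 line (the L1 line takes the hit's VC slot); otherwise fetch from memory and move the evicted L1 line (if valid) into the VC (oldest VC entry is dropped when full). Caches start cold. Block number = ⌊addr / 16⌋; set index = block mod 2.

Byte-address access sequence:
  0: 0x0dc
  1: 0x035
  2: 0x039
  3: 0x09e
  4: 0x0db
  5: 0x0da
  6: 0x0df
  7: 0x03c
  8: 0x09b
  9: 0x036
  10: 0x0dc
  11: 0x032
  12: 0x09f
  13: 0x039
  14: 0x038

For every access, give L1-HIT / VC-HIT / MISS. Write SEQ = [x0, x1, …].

  [0] addr=0xdc blk=13 s=1: MISS | VC []
  [1] addr=0x35 blk=3 s=1: MISS | VC [13]
  [2] addr=0x39 blk=3 s=1: L1-HIT | VC [13]
  [3] addr=0x9e blk=9 s=1: MISS | VC [13, 3]
  [4] addr=0xdb blk=13 s=1: VC-HIT | VC [9, 3]
  [5] addr=0xda blk=13 s=1: L1-HIT | VC [9, 3]
  [6] addr=0xdf blk=13 s=1: L1-HIT | VC [9, 3]
  [7] addr=0x3c blk=3 s=1: VC-HIT | VC [9, 13]
  [8] addr=0x9b blk=9 s=1: VC-HIT | VC [3, 13]
  [9] addr=0x36 blk=3 s=1: VC-HIT | VC [9, 13]
  [10] addr=0xdc blk=13 s=1: VC-HIT | VC [9, 3]
  [11] addr=0x32 blk=3 s=1: VC-HIT | VC [9, 13]
  [12] addr=0x9f blk=9 s=1: VC-HIT | VC [3, 13]
  [13] addr=0x39 blk=3 s=1: VC-HIT | VC [9, 13]
  [14] addr=0x38 blk=3 s=1: L1-HIT | VC [9, 13]

SEQ = [MISS, MISS, L1-HIT, MISS, VC-HIT, L1-HIT, L1-HIT, VC-HIT, VC-HIT, VC-HIT, VC-HIT, VC-HIT, VC-HIT, VC-HIT, L1-HIT]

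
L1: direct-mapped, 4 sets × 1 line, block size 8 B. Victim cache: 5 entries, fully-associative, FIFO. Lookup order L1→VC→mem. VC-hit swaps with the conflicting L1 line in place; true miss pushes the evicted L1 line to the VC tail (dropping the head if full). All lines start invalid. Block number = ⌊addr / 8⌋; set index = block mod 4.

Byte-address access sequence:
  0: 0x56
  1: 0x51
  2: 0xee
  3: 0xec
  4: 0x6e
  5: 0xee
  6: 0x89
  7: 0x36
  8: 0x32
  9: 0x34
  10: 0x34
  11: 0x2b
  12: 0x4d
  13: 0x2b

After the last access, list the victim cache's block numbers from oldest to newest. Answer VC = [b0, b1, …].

VC = [13, 29, 10, 17, 9]

0: 0x56 (blk 10, set 2) → MISS  vc=[]
1: 0x51 (blk 10, set 2) → L1-HIT  vc=[]
2: 0xee (blk 29, set 1) → MISS  vc=[]
3: 0xec (blk 29, set 1) → L1-HIT  vc=[]
4: 0x6e (blk 13, set 1) → MISS  vc=[29]
5: 0xee (blk 29, set 1) → VC-HIT  vc=[13]
6: 0x89 (blk 17, set 1) → MISS  vc=[13, 29]
7: 0x36 (blk 6, set 2) → MISS  vc=[13, 29, 10]
8: 0x32 (blk 6, set 2) → L1-HIT  vc=[13, 29, 10]
9: 0x34 (blk 6, set 2) → L1-HIT  vc=[13, 29, 10]
10: 0x34 (blk 6, set 2) → L1-HIT  vc=[13, 29, 10]
11: 0x2b (blk 5, set 1) → MISS  vc=[13, 29, 10, 17]
12: 0x4d (blk 9, set 1) → MISS  vc=[13, 29, 10, 17, 5]
13: 0x2b (blk 5, set 1) → VC-HIT  vc=[13, 29, 10, 17, 9]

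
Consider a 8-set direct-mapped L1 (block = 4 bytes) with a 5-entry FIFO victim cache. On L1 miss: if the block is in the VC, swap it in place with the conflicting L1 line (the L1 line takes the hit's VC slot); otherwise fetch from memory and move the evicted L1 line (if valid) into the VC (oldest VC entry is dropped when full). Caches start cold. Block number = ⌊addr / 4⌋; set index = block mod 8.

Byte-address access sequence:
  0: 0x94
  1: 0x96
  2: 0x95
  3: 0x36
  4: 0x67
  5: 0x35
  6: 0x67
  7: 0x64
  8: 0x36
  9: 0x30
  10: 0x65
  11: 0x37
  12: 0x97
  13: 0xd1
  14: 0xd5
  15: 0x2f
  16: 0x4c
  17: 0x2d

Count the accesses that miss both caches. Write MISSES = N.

#0 0x94→b37/s5 MISS; vc=[]
#1 0x96→b37/s5 L1-HIT; vc=[]
#2 0x95→b37/s5 L1-HIT; vc=[]
#3 0x36→b13/s5 MISS; vc=[37]
#4 0x67→b25/s1 MISS; vc=[37]
#5 0x35→b13/s5 L1-HIT; vc=[37]
#6 0x67→b25/s1 L1-HIT; vc=[37]
#7 0x64→b25/s1 L1-HIT; vc=[37]
#8 0x36→b13/s5 L1-HIT; vc=[37]
#9 0x30→b12/s4 MISS; vc=[37]
#10 0x65→b25/s1 L1-HIT; vc=[37]
#11 0x37→b13/s5 L1-HIT; vc=[37]
#12 0x97→b37/s5 VC-HIT; vc=[13]
#13 0xd1→b52/s4 MISS; vc=[13,12]
#14 0xd5→b53/s5 MISS; vc=[13,12,37]
#15 0x2f→b11/s3 MISS; vc=[13,12,37]
#16 0x4c→b19/s3 MISS; vc=[13,12,37,11]
#17 0x2d→b11/s3 VC-HIT; vc=[13,12,37,19]

MISSES = 8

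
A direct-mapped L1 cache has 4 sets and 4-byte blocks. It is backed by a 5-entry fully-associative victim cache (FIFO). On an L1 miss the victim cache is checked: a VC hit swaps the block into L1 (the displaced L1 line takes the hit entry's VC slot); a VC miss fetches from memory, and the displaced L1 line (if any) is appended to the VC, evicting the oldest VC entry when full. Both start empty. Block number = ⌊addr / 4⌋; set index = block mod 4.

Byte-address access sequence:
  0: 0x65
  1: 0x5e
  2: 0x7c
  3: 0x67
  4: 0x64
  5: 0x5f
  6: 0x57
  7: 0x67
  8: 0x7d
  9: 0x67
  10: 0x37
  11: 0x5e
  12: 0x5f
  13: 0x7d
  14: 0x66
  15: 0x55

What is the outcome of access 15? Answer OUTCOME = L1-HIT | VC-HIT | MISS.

0: 0x65 (blk 25, set 1) → MISS  vc=[]
1: 0x5e (blk 23, set 3) → MISS  vc=[]
2: 0x7c (blk 31, set 3) → MISS  vc=[23]
3: 0x67 (blk 25, set 1) → L1-HIT  vc=[23]
4: 0x64 (blk 25, set 1) → L1-HIT  vc=[23]
5: 0x5f (blk 23, set 3) → VC-HIT  vc=[31]
6: 0x57 (blk 21, set 1) → MISS  vc=[31, 25]
7: 0x67 (blk 25, set 1) → VC-HIT  vc=[31, 21]
8: 0x7d (blk 31, set 3) → VC-HIT  vc=[23, 21]
9: 0x67 (blk 25, set 1) → L1-HIT  vc=[23, 21]
10: 0x37 (blk 13, set 1) → MISS  vc=[23, 21, 25]
11: 0x5e (blk 23, set 3) → VC-HIT  vc=[31, 21, 25]
12: 0x5f (blk 23, set 3) → L1-HIT  vc=[31, 21, 25]
13: 0x7d (blk 31, set 3) → VC-HIT  vc=[23, 21, 25]
14: 0x66 (blk 25, set 1) → VC-HIT  vc=[23, 21, 13]
15: 0x55 (blk 21, set 1) → VC-HIT  vc=[23, 25, 13]

OUTCOME = VC-HIT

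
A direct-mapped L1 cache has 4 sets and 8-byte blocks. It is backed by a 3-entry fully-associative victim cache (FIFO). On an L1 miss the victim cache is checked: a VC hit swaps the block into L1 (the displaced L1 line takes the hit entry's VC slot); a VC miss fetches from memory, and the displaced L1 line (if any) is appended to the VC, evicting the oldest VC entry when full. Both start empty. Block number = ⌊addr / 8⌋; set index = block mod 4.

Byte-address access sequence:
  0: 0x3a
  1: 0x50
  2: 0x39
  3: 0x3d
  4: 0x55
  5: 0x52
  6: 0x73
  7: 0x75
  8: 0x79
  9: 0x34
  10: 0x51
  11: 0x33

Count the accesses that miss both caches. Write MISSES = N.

MISSES = 5

#0 0x3a→b7/s3 MISS; vc=[]
#1 0x50→b10/s2 MISS; vc=[]
#2 0x39→b7/s3 L1-HIT; vc=[]
#3 0x3d→b7/s3 L1-HIT; vc=[]
#4 0x55→b10/s2 L1-HIT; vc=[]
#5 0x52→b10/s2 L1-HIT; vc=[]
#6 0x73→b14/s2 MISS; vc=[10]
#7 0x75→b14/s2 L1-HIT; vc=[10]
#8 0x79→b15/s3 MISS; vc=[10,7]
#9 0x34→b6/s2 MISS; vc=[10,7,14]
#10 0x51→b10/s2 VC-HIT; vc=[6,7,14]
#11 0x33→b6/s2 VC-HIT; vc=[10,7,14]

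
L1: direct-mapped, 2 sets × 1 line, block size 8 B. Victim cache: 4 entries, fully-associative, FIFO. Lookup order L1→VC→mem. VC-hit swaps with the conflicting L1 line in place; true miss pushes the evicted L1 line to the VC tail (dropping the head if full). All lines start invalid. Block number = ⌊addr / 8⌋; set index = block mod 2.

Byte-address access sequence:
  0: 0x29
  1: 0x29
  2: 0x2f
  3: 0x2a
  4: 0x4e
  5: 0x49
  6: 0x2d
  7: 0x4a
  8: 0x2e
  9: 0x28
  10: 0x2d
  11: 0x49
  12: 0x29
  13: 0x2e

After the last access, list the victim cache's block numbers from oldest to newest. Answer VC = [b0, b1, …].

VC = [9]

  [0] addr=0x29 blk=5 s=1: MISS | VC []
  [1] addr=0x29 blk=5 s=1: L1-HIT | VC []
  [2] addr=0x2f blk=5 s=1: L1-HIT | VC []
  [3] addr=0x2a blk=5 s=1: L1-HIT | VC []
  [4] addr=0x4e blk=9 s=1: MISS | VC [5]
  [5] addr=0x49 blk=9 s=1: L1-HIT | VC [5]
  [6] addr=0x2d blk=5 s=1: VC-HIT | VC [9]
  [7] addr=0x4a blk=9 s=1: VC-HIT | VC [5]
  [8] addr=0x2e blk=5 s=1: VC-HIT | VC [9]
  [9] addr=0x28 blk=5 s=1: L1-HIT | VC [9]
  [10] addr=0x2d blk=5 s=1: L1-HIT | VC [9]
  [11] addr=0x49 blk=9 s=1: VC-HIT | VC [5]
  [12] addr=0x29 blk=5 s=1: VC-HIT | VC [9]
  [13] addr=0x2e blk=5 s=1: L1-HIT | VC [9]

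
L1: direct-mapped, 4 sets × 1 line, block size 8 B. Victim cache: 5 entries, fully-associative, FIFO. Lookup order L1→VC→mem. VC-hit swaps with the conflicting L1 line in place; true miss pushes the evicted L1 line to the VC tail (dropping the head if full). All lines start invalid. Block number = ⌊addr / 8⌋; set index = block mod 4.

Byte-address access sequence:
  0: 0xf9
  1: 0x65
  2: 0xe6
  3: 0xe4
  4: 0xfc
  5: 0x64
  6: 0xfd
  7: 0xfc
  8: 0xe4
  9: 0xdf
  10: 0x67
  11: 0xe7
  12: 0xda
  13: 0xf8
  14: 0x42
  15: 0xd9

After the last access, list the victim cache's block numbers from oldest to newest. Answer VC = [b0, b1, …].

VC = [12, 31, 28]

#0 0xf9→b31/s3 MISS; vc=[]
#1 0x65→b12/s0 MISS; vc=[]
#2 0xe6→b28/s0 MISS; vc=[12]
#3 0xe4→b28/s0 L1-HIT; vc=[12]
#4 0xfc→b31/s3 L1-HIT; vc=[12]
#5 0x64→b12/s0 VC-HIT; vc=[28]
#6 0xfd→b31/s3 L1-HIT; vc=[28]
#7 0xfc→b31/s3 L1-HIT; vc=[28]
#8 0xe4→b28/s0 VC-HIT; vc=[12]
#9 0xdf→b27/s3 MISS; vc=[12,31]
#10 0x67→b12/s0 VC-HIT; vc=[28,31]
#11 0xe7→b28/s0 VC-HIT; vc=[12,31]
#12 0xda→b27/s3 L1-HIT; vc=[12,31]
#13 0xf8→b31/s3 VC-HIT; vc=[12,27]
#14 0x42→b8/s0 MISS; vc=[12,27,28]
#15 0xd9→b27/s3 VC-HIT; vc=[12,31,28]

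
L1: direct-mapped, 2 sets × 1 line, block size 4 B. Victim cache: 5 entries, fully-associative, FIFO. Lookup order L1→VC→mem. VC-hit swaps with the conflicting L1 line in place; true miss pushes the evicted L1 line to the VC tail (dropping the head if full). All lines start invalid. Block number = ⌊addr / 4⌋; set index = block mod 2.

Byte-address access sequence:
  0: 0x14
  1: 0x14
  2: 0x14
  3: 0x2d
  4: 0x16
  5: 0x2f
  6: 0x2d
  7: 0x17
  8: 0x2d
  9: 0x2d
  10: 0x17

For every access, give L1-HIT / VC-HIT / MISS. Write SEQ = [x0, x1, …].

SEQ = [MISS, L1-HIT, L1-HIT, MISS, VC-HIT, VC-HIT, L1-HIT, VC-HIT, VC-HIT, L1-HIT, VC-HIT]

  [0] addr=0x14 blk=5 s=1: MISS | VC []
  [1] addr=0x14 blk=5 s=1: L1-HIT | VC []
  [2] addr=0x14 blk=5 s=1: L1-HIT | VC []
  [3] addr=0x2d blk=11 s=1: MISS | VC [5]
  [4] addr=0x16 blk=5 s=1: VC-HIT | VC [11]
  [5] addr=0x2f blk=11 s=1: VC-HIT | VC [5]
  [6] addr=0x2d blk=11 s=1: L1-HIT | VC [5]
  [7] addr=0x17 blk=5 s=1: VC-HIT | VC [11]
  [8] addr=0x2d blk=11 s=1: VC-HIT | VC [5]
  [9] addr=0x2d blk=11 s=1: L1-HIT | VC [5]
  [10] addr=0x17 blk=5 s=1: VC-HIT | VC [11]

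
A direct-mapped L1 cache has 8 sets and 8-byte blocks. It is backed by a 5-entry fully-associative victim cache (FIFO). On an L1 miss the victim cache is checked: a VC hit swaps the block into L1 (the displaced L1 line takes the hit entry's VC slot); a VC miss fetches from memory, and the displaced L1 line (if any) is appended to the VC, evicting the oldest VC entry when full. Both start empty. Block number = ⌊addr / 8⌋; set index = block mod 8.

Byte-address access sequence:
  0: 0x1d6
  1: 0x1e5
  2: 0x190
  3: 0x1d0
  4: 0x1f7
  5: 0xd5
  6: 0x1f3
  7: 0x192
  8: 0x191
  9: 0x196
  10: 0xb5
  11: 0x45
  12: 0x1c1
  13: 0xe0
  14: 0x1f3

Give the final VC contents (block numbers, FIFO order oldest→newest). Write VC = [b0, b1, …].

#0 0x1d6→b58/s2 MISS; vc=[]
#1 0x1e5→b60/s4 MISS; vc=[]
#2 0x190→b50/s2 MISS; vc=[58]
#3 0x1d0→b58/s2 VC-HIT; vc=[50]
#4 0x1f7→b62/s6 MISS; vc=[50]
#5 0xd5→b26/s2 MISS; vc=[50,58]
#6 0x1f3→b62/s6 L1-HIT; vc=[50,58]
#7 0x192→b50/s2 VC-HIT; vc=[26,58]
#8 0x191→b50/s2 L1-HIT; vc=[26,58]
#9 0x196→b50/s2 L1-HIT; vc=[26,58]
#10 0xb5→b22/s6 MISS; vc=[26,58,62]
#11 0x45→b8/s0 MISS; vc=[26,58,62]
#12 0x1c1→b56/s0 MISS; vc=[26,58,62,8]
#13 0xe0→b28/s4 MISS; vc=[26,58,62,8,60]
#14 0x1f3→b62/s6 VC-HIT; vc=[26,58,22,8,60]

VC = [26, 58, 22, 8, 60]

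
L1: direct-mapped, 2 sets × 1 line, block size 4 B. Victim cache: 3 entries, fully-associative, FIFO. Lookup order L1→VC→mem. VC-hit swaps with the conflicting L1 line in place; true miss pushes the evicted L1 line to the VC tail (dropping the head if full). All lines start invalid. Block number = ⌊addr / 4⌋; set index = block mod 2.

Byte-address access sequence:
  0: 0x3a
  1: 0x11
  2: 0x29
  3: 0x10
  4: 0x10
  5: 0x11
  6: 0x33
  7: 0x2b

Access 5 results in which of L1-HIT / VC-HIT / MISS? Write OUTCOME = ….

OUTCOME = L1-HIT

0: 0x3a (blk 14, set 0) → MISS  vc=[]
1: 0x11 (blk 4, set 0) → MISS  vc=[14]
2: 0x29 (blk 10, set 0) → MISS  vc=[14, 4]
3: 0x10 (blk 4, set 0) → VC-HIT  vc=[14, 10]
4: 0x10 (blk 4, set 0) → L1-HIT  vc=[14, 10]
5: 0x11 (blk 4, set 0) → L1-HIT  vc=[14, 10]
6: 0x33 (blk 12, set 0) → MISS  vc=[14, 10, 4]
7: 0x2b (blk 10, set 0) → VC-HIT  vc=[14, 12, 4]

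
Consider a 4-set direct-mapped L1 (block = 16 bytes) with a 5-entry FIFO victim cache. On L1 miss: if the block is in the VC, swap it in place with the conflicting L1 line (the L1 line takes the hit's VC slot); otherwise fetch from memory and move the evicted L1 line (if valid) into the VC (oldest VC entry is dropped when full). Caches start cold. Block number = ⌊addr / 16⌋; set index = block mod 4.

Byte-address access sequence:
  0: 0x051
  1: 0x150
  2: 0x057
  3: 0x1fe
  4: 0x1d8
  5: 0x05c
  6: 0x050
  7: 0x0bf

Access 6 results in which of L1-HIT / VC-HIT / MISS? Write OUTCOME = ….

OUTCOME = L1-HIT

  [0] addr=0x51 blk=5 s=1: MISS | VC []
  [1] addr=0x150 blk=21 s=1: MISS | VC [5]
  [2] addr=0x57 blk=5 s=1: VC-HIT | VC [21]
  [3] addr=0x1fe blk=31 s=3: MISS | VC [21]
  [4] addr=0x1d8 blk=29 s=1: MISS | VC [21, 5]
  [5] addr=0x5c blk=5 s=1: VC-HIT | VC [21, 29]
  [6] addr=0x50 blk=5 s=1: L1-HIT | VC [21, 29]
  [7] addr=0xbf blk=11 s=3: MISS | VC [21, 29, 31]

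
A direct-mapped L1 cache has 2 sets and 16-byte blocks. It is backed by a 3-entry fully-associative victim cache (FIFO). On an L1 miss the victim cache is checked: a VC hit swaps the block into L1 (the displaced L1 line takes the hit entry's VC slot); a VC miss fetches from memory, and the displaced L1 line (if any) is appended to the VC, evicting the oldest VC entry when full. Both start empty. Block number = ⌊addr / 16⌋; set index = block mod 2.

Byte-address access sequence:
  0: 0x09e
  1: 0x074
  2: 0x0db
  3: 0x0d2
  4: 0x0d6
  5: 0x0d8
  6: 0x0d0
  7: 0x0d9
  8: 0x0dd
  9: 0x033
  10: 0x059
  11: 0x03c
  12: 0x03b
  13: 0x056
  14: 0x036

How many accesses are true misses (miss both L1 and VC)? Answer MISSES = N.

  [0] addr=0x9e blk=9 s=1: MISS | VC []
  [1] addr=0x74 blk=7 s=1: MISS | VC [9]
  [2] addr=0xdb blk=13 s=1: MISS | VC [9, 7]
  [3] addr=0xd2 blk=13 s=1: L1-HIT | VC [9, 7]
  [4] addr=0xd6 blk=13 s=1: L1-HIT | VC [9, 7]
  [5] addr=0xd8 blk=13 s=1: L1-HIT | VC [9, 7]
  [6] addr=0xd0 blk=13 s=1: L1-HIT | VC [9, 7]
  [7] addr=0xd9 blk=13 s=1: L1-HIT | VC [9, 7]
  [8] addr=0xdd blk=13 s=1: L1-HIT | VC [9, 7]
  [9] addr=0x33 blk=3 s=1: MISS | VC [9, 7, 13]
  [10] addr=0x59 blk=5 s=1: MISS | VC [7, 13, 3]
  [11] addr=0x3c blk=3 s=1: VC-HIT | VC [7, 13, 5]
  [12] addr=0x3b blk=3 s=1: L1-HIT | VC [7, 13, 5]
  [13] addr=0x56 blk=5 s=1: VC-HIT | VC [7, 13, 3]
  [14] addr=0x36 blk=3 s=1: VC-HIT | VC [7, 13, 5]

MISSES = 5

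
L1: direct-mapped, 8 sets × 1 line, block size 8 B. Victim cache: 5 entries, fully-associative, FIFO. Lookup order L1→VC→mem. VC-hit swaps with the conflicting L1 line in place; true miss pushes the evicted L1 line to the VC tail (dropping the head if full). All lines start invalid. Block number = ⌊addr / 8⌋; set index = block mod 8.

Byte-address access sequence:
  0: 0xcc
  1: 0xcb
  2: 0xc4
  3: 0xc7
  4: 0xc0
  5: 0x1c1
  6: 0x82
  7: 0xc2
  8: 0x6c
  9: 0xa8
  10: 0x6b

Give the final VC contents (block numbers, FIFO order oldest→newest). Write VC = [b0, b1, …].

0: 0xcc (blk 25, set 1) → MISS  vc=[]
1: 0xcb (blk 25, set 1) → L1-HIT  vc=[]
2: 0xc4 (blk 24, set 0) → MISS  vc=[]
3: 0xc7 (blk 24, set 0) → L1-HIT  vc=[]
4: 0xc0 (blk 24, set 0) → L1-HIT  vc=[]
5: 0x1c1 (blk 56, set 0) → MISS  vc=[24]
6: 0x82 (blk 16, set 0) → MISS  vc=[24, 56]
7: 0xc2 (blk 24, set 0) → VC-HIT  vc=[16, 56]
8: 0x6c (blk 13, set 5) → MISS  vc=[16, 56]
9: 0xa8 (blk 21, set 5) → MISS  vc=[16, 56, 13]
10: 0x6b (blk 13, set 5) → VC-HIT  vc=[16, 56, 21]

VC = [16, 56, 21]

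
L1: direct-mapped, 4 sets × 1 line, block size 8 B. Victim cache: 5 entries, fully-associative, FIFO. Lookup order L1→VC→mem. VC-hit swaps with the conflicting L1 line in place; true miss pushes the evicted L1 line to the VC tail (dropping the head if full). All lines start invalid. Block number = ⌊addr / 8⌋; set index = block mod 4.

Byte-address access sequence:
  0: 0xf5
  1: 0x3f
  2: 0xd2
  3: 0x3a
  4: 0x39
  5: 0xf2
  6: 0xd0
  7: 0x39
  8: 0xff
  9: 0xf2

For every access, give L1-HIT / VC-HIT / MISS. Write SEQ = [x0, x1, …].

SEQ = [MISS, MISS, MISS, L1-HIT, L1-HIT, VC-HIT, VC-HIT, L1-HIT, MISS, VC-HIT]

#0 0xf5→b30/s2 MISS; vc=[]
#1 0x3f→b7/s3 MISS; vc=[]
#2 0xd2→b26/s2 MISS; vc=[30]
#3 0x3a→b7/s3 L1-HIT; vc=[30]
#4 0x39→b7/s3 L1-HIT; vc=[30]
#5 0xf2→b30/s2 VC-HIT; vc=[26]
#6 0xd0→b26/s2 VC-HIT; vc=[30]
#7 0x39→b7/s3 L1-HIT; vc=[30]
#8 0xff→b31/s3 MISS; vc=[30,7]
#9 0xf2→b30/s2 VC-HIT; vc=[26,7]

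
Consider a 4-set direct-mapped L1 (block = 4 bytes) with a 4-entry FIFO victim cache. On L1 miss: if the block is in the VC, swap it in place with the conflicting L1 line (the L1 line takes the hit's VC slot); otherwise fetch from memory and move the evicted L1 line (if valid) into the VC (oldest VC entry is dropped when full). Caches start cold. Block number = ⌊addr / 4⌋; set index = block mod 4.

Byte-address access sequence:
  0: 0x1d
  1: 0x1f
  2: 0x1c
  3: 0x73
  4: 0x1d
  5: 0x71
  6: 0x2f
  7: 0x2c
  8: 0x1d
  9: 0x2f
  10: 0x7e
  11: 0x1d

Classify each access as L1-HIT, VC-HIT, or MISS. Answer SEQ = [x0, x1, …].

0: 0x1d (blk 7, set 3) → MISS  vc=[]
1: 0x1f (blk 7, set 3) → L1-HIT  vc=[]
2: 0x1c (blk 7, set 3) → L1-HIT  vc=[]
3: 0x73 (blk 28, set 0) → MISS  vc=[]
4: 0x1d (blk 7, set 3) → L1-HIT  vc=[]
5: 0x71 (blk 28, set 0) → L1-HIT  vc=[]
6: 0x2f (blk 11, set 3) → MISS  vc=[7]
7: 0x2c (blk 11, set 3) → L1-HIT  vc=[7]
8: 0x1d (blk 7, set 3) → VC-HIT  vc=[11]
9: 0x2f (blk 11, set 3) → VC-HIT  vc=[7]
10: 0x7e (blk 31, set 3) → MISS  vc=[7, 11]
11: 0x1d (blk 7, set 3) → VC-HIT  vc=[31, 11]

SEQ = [MISS, L1-HIT, L1-HIT, MISS, L1-HIT, L1-HIT, MISS, L1-HIT, VC-HIT, VC-HIT, MISS, VC-HIT]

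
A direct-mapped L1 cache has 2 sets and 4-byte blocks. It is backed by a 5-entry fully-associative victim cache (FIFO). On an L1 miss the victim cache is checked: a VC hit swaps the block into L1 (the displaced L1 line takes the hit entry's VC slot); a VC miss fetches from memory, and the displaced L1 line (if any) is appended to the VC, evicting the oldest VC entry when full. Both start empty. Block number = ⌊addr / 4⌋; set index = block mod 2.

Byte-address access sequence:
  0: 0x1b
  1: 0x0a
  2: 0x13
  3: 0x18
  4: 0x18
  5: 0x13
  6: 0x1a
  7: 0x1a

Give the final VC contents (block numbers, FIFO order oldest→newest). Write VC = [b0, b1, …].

  [0] addr=0x1b blk=6 s=0: MISS | VC []
  [1] addr=0xa blk=2 s=0: MISS | VC [6]
  [2] addr=0x13 blk=4 s=0: MISS | VC [6, 2]
  [3] addr=0x18 blk=6 s=0: VC-HIT | VC [4, 2]
  [4] addr=0x18 blk=6 s=0: L1-HIT | VC [4, 2]
  [5] addr=0x13 blk=4 s=0: VC-HIT | VC [6, 2]
  [6] addr=0x1a blk=6 s=0: VC-HIT | VC [4, 2]
  [7] addr=0x1a blk=6 s=0: L1-HIT | VC [4, 2]

VC = [4, 2]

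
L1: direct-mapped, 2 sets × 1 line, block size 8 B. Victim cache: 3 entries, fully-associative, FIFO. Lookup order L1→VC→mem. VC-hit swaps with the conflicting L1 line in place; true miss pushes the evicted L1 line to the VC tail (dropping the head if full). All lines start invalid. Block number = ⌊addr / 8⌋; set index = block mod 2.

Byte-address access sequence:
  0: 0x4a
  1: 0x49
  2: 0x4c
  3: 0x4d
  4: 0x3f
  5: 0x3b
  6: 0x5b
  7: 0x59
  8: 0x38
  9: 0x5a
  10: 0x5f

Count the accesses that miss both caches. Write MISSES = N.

MISSES = 3

  [0] addr=0x4a blk=9 s=1: MISS | VC []
  [1] addr=0x49 blk=9 s=1: L1-HIT | VC []
  [2] addr=0x4c blk=9 s=1: L1-HIT | VC []
  [3] addr=0x4d blk=9 s=1: L1-HIT | VC []
  [4] addr=0x3f blk=7 s=1: MISS | VC [9]
  [5] addr=0x3b blk=7 s=1: L1-HIT | VC [9]
  [6] addr=0x5b blk=11 s=1: MISS | VC [9, 7]
  [7] addr=0x59 blk=11 s=1: L1-HIT | VC [9, 7]
  [8] addr=0x38 blk=7 s=1: VC-HIT | VC [9, 11]
  [9] addr=0x5a blk=11 s=1: VC-HIT | VC [9, 7]
  [10] addr=0x5f blk=11 s=1: L1-HIT | VC [9, 7]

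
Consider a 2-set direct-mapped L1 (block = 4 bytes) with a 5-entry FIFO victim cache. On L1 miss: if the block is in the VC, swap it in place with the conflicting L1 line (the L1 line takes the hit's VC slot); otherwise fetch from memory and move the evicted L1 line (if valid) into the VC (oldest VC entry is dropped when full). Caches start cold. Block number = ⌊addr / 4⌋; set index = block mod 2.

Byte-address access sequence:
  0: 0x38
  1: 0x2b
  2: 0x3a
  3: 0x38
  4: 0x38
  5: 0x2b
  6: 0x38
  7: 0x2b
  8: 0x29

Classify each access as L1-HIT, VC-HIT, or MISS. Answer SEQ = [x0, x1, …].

SEQ = [MISS, MISS, VC-HIT, L1-HIT, L1-HIT, VC-HIT, VC-HIT, VC-HIT, L1-HIT]

0: 0x38 (blk 14, set 0) → MISS  vc=[]
1: 0x2b (blk 10, set 0) → MISS  vc=[14]
2: 0x3a (blk 14, set 0) → VC-HIT  vc=[10]
3: 0x38 (blk 14, set 0) → L1-HIT  vc=[10]
4: 0x38 (blk 14, set 0) → L1-HIT  vc=[10]
5: 0x2b (blk 10, set 0) → VC-HIT  vc=[14]
6: 0x38 (blk 14, set 0) → VC-HIT  vc=[10]
7: 0x2b (blk 10, set 0) → VC-HIT  vc=[14]
8: 0x29 (blk 10, set 0) → L1-HIT  vc=[14]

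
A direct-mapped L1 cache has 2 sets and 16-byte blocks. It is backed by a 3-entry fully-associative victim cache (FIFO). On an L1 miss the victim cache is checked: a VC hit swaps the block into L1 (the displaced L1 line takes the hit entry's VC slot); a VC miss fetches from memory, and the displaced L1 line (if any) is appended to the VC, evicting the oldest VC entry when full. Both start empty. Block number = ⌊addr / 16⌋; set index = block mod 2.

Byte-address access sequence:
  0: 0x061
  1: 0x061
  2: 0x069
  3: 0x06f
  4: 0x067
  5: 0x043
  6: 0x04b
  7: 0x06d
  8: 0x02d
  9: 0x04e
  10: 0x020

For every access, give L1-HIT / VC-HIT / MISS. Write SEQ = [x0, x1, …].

#0 0x61→b6/s0 MISS; vc=[]
#1 0x61→b6/s0 L1-HIT; vc=[]
#2 0x69→b6/s0 L1-HIT; vc=[]
#3 0x6f→b6/s0 L1-HIT; vc=[]
#4 0x67→b6/s0 L1-HIT; vc=[]
#5 0x43→b4/s0 MISS; vc=[6]
#6 0x4b→b4/s0 L1-HIT; vc=[6]
#7 0x6d→b6/s0 VC-HIT; vc=[4]
#8 0x2d→b2/s0 MISS; vc=[4,6]
#9 0x4e→b4/s0 VC-HIT; vc=[2,6]
#10 0x20→b2/s0 VC-HIT; vc=[4,6]

SEQ = [MISS, L1-HIT, L1-HIT, L1-HIT, L1-HIT, MISS, L1-HIT, VC-HIT, MISS, VC-HIT, VC-HIT]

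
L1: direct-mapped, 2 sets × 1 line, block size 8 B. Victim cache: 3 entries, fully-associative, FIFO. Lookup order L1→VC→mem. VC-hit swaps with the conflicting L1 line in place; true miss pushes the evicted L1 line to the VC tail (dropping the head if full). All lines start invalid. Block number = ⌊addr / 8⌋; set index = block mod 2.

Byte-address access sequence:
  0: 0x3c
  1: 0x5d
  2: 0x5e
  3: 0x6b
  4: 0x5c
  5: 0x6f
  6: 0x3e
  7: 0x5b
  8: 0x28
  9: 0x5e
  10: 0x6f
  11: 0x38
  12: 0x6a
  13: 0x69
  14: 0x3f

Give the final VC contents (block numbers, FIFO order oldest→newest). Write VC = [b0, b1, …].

0: 0x3c (blk 7, set 1) → MISS  vc=[]
1: 0x5d (blk 11, set 1) → MISS  vc=[7]
2: 0x5e (blk 11, set 1) → L1-HIT  vc=[7]
3: 0x6b (blk 13, set 1) → MISS  vc=[7, 11]
4: 0x5c (blk 11, set 1) → VC-HIT  vc=[7, 13]
5: 0x6f (blk 13, set 1) → VC-HIT  vc=[7, 11]
6: 0x3e (blk 7, set 1) → VC-HIT  vc=[13, 11]
7: 0x5b (blk 11, set 1) → VC-HIT  vc=[13, 7]
8: 0x28 (blk 5, set 1) → MISS  vc=[13, 7, 11]
9: 0x5e (blk 11, set 1) → VC-HIT  vc=[13, 7, 5]
10: 0x6f (blk 13, set 1) → VC-HIT  vc=[11, 7, 5]
11: 0x38 (blk 7, set 1) → VC-HIT  vc=[11, 13, 5]
12: 0x6a (blk 13, set 1) → VC-HIT  vc=[11, 7, 5]
13: 0x69 (blk 13, set 1) → L1-HIT  vc=[11, 7, 5]
14: 0x3f (blk 7, set 1) → VC-HIT  vc=[11, 13, 5]

VC = [11, 13, 5]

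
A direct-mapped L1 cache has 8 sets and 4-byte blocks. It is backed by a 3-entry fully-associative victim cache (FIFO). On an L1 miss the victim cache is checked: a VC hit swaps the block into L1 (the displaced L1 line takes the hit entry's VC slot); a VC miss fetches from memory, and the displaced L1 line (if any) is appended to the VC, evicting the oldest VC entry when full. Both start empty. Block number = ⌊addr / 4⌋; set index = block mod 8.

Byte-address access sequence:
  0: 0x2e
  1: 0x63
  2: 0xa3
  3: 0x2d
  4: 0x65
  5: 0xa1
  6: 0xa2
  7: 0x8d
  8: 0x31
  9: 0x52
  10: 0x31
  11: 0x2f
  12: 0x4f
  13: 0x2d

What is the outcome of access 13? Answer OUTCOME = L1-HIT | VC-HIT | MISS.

0: 0x2e (blk 11, set 3) → MISS  vc=[]
1: 0x63 (blk 24, set 0) → MISS  vc=[]
2: 0xa3 (blk 40, set 0) → MISS  vc=[24]
3: 0x2d (blk 11, set 3) → L1-HIT  vc=[24]
4: 0x65 (blk 25, set 1) → MISS  vc=[24]
5: 0xa1 (blk 40, set 0) → L1-HIT  vc=[24]
6: 0xa2 (blk 40, set 0) → L1-HIT  vc=[24]
7: 0x8d (blk 35, set 3) → MISS  vc=[24, 11]
8: 0x31 (blk 12, set 4) → MISS  vc=[24, 11]
9: 0x52 (blk 20, set 4) → MISS  vc=[24, 11, 12]
10: 0x31 (blk 12, set 4) → VC-HIT  vc=[24, 11, 20]
11: 0x2f (blk 11, set 3) → VC-HIT  vc=[24, 35, 20]
12: 0x4f (blk 19, set 3) → MISS  vc=[35, 20, 11]
13: 0x2d (blk 11, set 3) → VC-HIT  vc=[35, 20, 19]

OUTCOME = VC-HIT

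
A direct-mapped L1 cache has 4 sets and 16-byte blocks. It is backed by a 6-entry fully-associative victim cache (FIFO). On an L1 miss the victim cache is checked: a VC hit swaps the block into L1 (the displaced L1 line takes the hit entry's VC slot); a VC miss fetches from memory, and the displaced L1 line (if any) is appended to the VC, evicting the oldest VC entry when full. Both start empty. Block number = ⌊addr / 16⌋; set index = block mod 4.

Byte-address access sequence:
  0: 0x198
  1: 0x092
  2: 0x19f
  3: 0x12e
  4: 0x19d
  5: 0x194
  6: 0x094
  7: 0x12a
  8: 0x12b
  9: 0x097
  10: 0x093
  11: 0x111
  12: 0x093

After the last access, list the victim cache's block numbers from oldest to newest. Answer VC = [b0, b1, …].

VC = [25, 17]

#0 0x198→b25/s1 MISS; vc=[]
#1 0x92→b9/s1 MISS; vc=[25]
#2 0x19f→b25/s1 VC-HIT; vc=[9]
#3 0x12e→b18/s2 MISS; vc=[9]
#4 0x19d→b25/s1 L1-HIT; vc=[9]
#5 0x194→b25/s1 L1-HIT; vc=[9]
#6 0x94→b9/s1 VC-HIT; vc=[25]
#7 0x12a→b18/s2 L1-HIT; vc=[25]
#8 0x12b→b18/s2 L1-HIT; vc=[25]
#9 0x97→b9/s1 L1-HIT; vc=[25]
#10 0x93→b9/s1 L1-HIT; vc=[25]
#11 0x111→b17/s1 MISS; vc=[25,9]
#12 0x93→b9/s1 VC-HIT; vc=[25,17]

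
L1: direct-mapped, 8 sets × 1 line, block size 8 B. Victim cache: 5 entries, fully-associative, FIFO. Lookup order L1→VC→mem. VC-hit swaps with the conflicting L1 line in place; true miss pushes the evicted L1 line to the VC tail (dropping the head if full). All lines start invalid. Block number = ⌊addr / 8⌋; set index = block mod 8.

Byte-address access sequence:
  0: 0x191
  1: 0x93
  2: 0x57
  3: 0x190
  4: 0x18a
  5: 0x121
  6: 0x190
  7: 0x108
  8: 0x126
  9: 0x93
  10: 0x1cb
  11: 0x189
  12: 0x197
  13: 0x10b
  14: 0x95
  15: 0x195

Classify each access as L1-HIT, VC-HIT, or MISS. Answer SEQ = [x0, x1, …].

SEQ = [MISS, MISS, MISS, VC-HIT, MISS, MISS, L1-HIT, MISS, L1-HIT, VC-HIT, MISS, VC-HIT, VC-HIT, VC-HIT, VC-HIT, VC-HIT]

  [0] addr=0x191 blk=50 s=2: MISS | VC []
  [1] addr=0x93 blk=18 s=2: MISS | VC [50]
  [2] addr=0x57 blk=10 s=2: MISS | VC [50, 18]
  [3] addr=0x190 blk=50 s=2: VC-HIT | VC [10, 18]
  [4] addr=0x18a blk=49 s=1: MISS | VC [10, 18]
  [5] addr=0x121 blk=36 s=4: MISS | VC [10, 18]
  [6] addr=0x190 blk=50 s=2: L1-HIT | VC [10, 18]
  [7] addr=0x108 blk=33 s=1: MISS | VC [10, 18, 49]
  [8] addr=0x126 blk=36 s=4: L1-HIT | VC [10, 18, 49]
  [9] addr=0x93 blk=18 s=2: VC-HIT | VC [10, 50, 49]
  [10] addr=0x1cb blk=57 s=1: MISS | VC [10, 50, 49, 33]
  [11] addr=0x189 blk=49 s=1: VC-HIT | VC [10, 50, 57, 33]
  [12] addr=0x197 blk=50 s=2: VC-HIT | VC [10, 18, 57, 33]
  [13] addr=0x10b blk=33 s=1: VC-HIT | VC [10, 18, 57, 49]
  [14] addr=0x95 blk=18 s=2: VC-HIT | VC [10, 50, 57, 49]
  [15] addr=0x195 blk=50 s=2: VC-HIT | VC [10, 18, 57, 49]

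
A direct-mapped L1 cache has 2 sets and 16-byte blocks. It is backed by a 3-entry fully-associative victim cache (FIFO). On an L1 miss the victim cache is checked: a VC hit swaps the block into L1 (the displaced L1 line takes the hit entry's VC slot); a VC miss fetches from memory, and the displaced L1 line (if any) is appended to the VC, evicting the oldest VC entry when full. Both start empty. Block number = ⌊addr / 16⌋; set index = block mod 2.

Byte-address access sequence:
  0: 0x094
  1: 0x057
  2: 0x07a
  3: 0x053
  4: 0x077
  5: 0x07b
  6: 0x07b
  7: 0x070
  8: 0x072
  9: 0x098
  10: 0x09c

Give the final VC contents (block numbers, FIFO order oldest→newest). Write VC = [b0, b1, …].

VC = [7, 5]

#0 0x94→b9/s1 MISS; vc=[]
#1 0x57→b5/s1 MISS; vc=[9]
#2 0x7a→b7/s1 MISS; vc=[9,5]
#3 0x53→b5/s1 VC-HIT; vc=[9,7]
#4 0x77→b7/s1 VC-HIT; vc=[9,5]
#5 0x7b→b7/s1 L1-HIT; vc=[9,5]
#6 0x7b→b7/s1 L1-HIT; vc=[9,5]
#7 0x70→b7/s1 L1-HIT; vc=[9,5]
#8 0x72→b7/s1 L1-HIT; vc=[9,5]
#9 0x98→b9/s1 VC-HIT; vc=[7,5]
#10 0x9c→b9/s1 L1-HIT; vc=[7,5]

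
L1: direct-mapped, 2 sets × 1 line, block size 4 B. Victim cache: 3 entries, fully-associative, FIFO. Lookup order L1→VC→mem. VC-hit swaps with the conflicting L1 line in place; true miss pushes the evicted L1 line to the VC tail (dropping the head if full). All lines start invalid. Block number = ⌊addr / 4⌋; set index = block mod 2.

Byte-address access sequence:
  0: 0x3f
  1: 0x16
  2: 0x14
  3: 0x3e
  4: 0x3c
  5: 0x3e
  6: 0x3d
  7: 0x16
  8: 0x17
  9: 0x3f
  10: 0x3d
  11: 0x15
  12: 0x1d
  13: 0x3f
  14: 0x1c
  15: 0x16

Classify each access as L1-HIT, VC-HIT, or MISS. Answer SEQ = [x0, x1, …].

SEQ = [MISS, MISS, L1-HIT, VC-HIT, L1-HIT, L1-HIT, L1-HIT, VC-HIT, L1-HIT, VC-HIT, L1-HIT, VC-HIT, MISS, VC-HIT, VC-HIT, VC-HIT]

#0 0x3f→b15/s1 MISS; vc=[]
#1 0x16→b5/s1 MISS; vc=[15]
#2 0x14→b5/s1 L1-HIT; vc=[15]
#3 0x3e→b15/s1 VC-HIT; vc=[5]
#4 0x3c→b15/s1 L1-HIT; vc=[5]
#5 0x3e→b15/s1 L1-HIT; vc=[5]
#6 0x3d→b15/s1 L1-HIT; vc=[5]
#7 0x16→b5/s1 VC-HIT; vc=[15]
#8 0x17→b5/s1 L1-HIT; vc=[15]
#9 0x3f→b15/s1 VC-HIT; vc=[5]
#10 0x3d→b15/s1 L1-HIT; vc=[5]
#11 0x15→b5/s1 VC-HIT; vc=[15]
#12 0x1d→b7/s1 MISS; vc=[15,5]
#13 0x3f→b15/s1 VC-HIT; vc=[7,5]
#14 0x1c→b7/s1 VC-HIT; vc=[15,5]
#15 0x16→b5/s1 VC-HIT; vc=[15,7]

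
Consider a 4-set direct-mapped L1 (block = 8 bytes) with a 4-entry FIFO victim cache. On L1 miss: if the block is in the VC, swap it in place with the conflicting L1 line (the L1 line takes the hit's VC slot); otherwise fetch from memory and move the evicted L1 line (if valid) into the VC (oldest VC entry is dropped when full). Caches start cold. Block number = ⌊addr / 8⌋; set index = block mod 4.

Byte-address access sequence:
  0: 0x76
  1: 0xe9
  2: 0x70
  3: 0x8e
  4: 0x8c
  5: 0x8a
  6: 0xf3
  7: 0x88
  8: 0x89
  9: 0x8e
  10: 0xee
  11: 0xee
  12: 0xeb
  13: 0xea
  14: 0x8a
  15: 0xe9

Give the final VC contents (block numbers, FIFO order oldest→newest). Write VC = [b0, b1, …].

VC = [17, 14]

#0 0x76→b14/s2 MISS; vc=[]
#1 0xe9→b29/s1 MISS; vc=[]
#2 0x70→b14/s2 L1-HIT; vc=[]
#3 0x8e→b17/s1 MISS; vc=[29]
#4 0x8c→b17/s1 L1-HIT; vc=[29]
#5 0x8a→b17/s1 L1-HIT; vc=[29]
#6 0xf3→b30/s2 MISS; vc=[29,14]
#7 0x88→b17/s1 L1-HIT; vc=[29,14]
#8 0x89→b17/s1 L1-HIT; vc=[29,14]
#9 0x8e→b17/s1 L1-HIT; vc=[29,14]
#10 0xee→b29/s1 VC-HIT; vc=[17,14]
#11 0xee→b29/s1 L1-HIT; vc=[17,14]
#12 0xeb→b29/s1 L1-HIT; vc=[17,14]
#13 0xea→b29/s1 L1-HIT; vc=[17,14]
#14 0x8a→b17/s1 VC-HIT; vc=[29,14]
#15 0xe9→b29/s1 VC-HIT; vc=[17,14]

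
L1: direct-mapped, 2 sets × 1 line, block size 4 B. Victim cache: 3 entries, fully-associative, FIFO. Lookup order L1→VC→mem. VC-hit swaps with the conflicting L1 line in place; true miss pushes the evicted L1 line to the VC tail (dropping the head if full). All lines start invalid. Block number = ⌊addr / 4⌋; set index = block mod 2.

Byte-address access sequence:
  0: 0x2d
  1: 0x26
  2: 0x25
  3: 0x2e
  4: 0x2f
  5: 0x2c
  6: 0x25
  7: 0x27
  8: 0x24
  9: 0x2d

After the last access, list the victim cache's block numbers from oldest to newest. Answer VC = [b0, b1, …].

VC = [9]

#0 0x2d→b11/s1 MISS; vc=[]
#1 0x26→b9/s1 MISS; vc=[11]
#2 0x25→b9/s1 L1-HIT; vc=[11]
#3 0x2e→b11/s1 VC-HIT; vc=[9]
#4 0x2f→b11/s1 L1-HIT; vc=[9]
#5 0x2c→b11/s1 L1-HIT; vc=[9]
#6 0x25→b9/s1 VC-HIT; vc=[11]
#7 0x27→b9/s1 L1-HIT; vc=[11]
#8 0x24→b9/s1 L1-HIT; vc=[11]
#9 0x2d→b11/s1 VC-HIT; vc=[9]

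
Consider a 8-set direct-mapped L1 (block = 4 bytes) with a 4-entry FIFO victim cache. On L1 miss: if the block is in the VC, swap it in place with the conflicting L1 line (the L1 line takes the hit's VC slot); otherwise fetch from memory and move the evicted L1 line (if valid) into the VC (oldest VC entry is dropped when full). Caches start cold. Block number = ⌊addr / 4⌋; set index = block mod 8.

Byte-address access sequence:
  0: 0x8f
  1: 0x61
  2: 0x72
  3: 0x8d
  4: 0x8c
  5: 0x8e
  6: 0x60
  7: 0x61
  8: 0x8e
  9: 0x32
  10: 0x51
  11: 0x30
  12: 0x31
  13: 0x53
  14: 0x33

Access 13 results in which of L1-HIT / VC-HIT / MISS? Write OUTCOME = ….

OUTCOME = VC-HIT

  [0] addr=0x8f blk=35 s=3: MISS | VC []
  [1] addr=0x61 blk=24 s=0: MISS | VC []
  [2] addr=0x72 blk=28 s=4: MISS | VC []
  [3] addr=0x8d blk=35 s=3: L1-HIT | VC []
  [4] addr=0x8c blk=35 s=3: L1-HIT | VC []
  [5] addr=0x8e blk=35 s=3: L1-HIT | VC []
  [6] addr=0x60 blk=24 s=0: L1-HIT | VC []
  [7] addr=0x61 blk=24 s=0: L1-HIT | VC []
  [8] addr=0x8e blk=35 s=3: L1-HIT | VC []
  [9] addr=0x32 blk=12 s=4: MISS | VC [28]
  [10] addr=0x51 blk=20 s=4: MISS | VC [28, 12]
  [11] addr=0x30 blk=12 s=4: VC-HIT | VC [28, 20]
  [12] addr=0x31 blk=12 s=4: L1-HIT | VC [28, 20]
  [13] addr=0x53 blk=20 s=4: VC-HIT | VC [28, 12]
  [14] addr=0x33 blk=12 s=4: VC-HIT | VC [28, 20]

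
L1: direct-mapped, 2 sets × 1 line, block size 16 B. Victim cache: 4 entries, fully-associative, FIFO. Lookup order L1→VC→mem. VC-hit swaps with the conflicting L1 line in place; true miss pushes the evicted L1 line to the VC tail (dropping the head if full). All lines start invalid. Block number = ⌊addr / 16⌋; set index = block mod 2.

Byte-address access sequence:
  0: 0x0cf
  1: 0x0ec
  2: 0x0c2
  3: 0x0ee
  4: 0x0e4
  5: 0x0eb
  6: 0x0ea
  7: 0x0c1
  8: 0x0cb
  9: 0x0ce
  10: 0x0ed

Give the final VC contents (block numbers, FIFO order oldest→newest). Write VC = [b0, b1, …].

VC = [12]

0: 0xcf (blk 12, set 0) → MISS  vc=[]
1: 0xec (blk 14, set 0) → MISS  vc=[12]
2: 0xc2 (blk 12, set 0) → VC-HIT  vc=[14]
3: 0xee (blk 14, set 0) → VC-HIT  vc=[12]
4: 0xe4 (blk 14, set 0) → L1-HIT  vc=[12]
5: 0xeb (blk 14, set 0) → L1-HIT  vc=[12]
6: 0xea (blk 14, set 0) → L1-HIT  vc=[12]
7: 0xc1 (blk 12, set 0) → VC-HIT  vc=[14]
8: 0xcb (blk 12, set 0) → L1-HIT  vc=[14]
9: 0xce (blk 12, set 0) → L1-HIT  vc=[14]
10: 0xed (blk 14, set 0) → VC-HIT  vc=[12]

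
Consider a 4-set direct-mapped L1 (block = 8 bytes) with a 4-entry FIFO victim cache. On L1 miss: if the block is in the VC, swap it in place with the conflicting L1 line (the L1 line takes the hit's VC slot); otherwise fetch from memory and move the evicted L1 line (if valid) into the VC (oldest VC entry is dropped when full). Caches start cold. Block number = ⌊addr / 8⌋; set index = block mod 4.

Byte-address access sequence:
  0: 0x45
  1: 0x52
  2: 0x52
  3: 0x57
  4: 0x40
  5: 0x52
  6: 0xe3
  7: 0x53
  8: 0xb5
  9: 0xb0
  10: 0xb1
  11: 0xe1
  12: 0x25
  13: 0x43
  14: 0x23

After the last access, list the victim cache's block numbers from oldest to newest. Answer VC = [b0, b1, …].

VC = [8, 10, 28]

0: 0x45 (blk 8, set 0) → MISS  vc=[]
1: 0x52 (blk 10, set 2) → MISS  vc=[]
2: 0x52 (blk 10, set 2) → L1-HIT  vc=[]
3: 0x57 (blk 10, set 2) → L1-HIT  vc=[]
4: 0x40 (blk 8, set 0) → L1-HIT  vc=[]
5: 0x52 (blk 10, set 2) → L1-HIT  vc=[]
6: 0xe3 (blk 28, set 0) → MISS  vc=[8]
7: 0x53 (blk 10, set 2) → L1-HIT  vc=[8]
8: 0xb5 (blk 22, set 2) → MISS  vc=[8, 10]
9: 0xb0 (blk 22, set 2) → L1-HIT  vc=[8, 10]
10: 0xb1 (blk 22, set 2) → L1-HIT  vc=[8, 10]
11: 0xe1 (blk 28, set 0) → L1-HIT  vc=[8, 10]
12: 0x25 (blk 4, set 0) → MISS  vc=[8, 10, 28]
13: 0x43 (blk 8, set 0) → VC-HIT  vc=[4, 10, 28]
14: 0x23 (blk 4, set 0) → VC-HIT  vc=[8, 10, 28]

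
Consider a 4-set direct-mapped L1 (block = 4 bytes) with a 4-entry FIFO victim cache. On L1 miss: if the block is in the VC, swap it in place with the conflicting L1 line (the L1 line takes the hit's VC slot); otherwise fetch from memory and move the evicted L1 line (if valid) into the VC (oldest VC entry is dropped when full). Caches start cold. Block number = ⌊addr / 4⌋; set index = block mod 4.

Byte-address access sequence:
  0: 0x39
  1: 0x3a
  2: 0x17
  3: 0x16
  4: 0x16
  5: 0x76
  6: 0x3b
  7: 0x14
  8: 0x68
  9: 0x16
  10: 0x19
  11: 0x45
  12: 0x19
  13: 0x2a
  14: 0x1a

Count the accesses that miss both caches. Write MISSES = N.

0: 0x39 (blk 14, set 2) → MISS  vc=[]
1: 0x3a (blk 14, set 2) → L1-HIT  vc=[]
2: 0x17 (blk 5, set 1) → MISS  vc=[]
3: 0x16 (blk 5, set 1) → L1-HIT  vc=[]
4: 0x16 (blk 5, set 1) → L1-HIT  vc=[]
5: 0x76 (blk 29, set 1) → MISS  vc=[5]
6: 0x3b (blk 14, set 2) → L1-HIT  vc=[5]
7: 0x14 (blk 5, set 1) → VC-HIT  vc=[29]
8: 0x68 (blk 26, set 2) → MISS  vc=[29, 14]
9: 0x16 (blk 5, set 1) → L1-HIT  vc=[29, 14]
10: 0x19 (blk 6, set 2) → MISS  vc=[29, 14, 26]
11: 0x45 (blk 17, set 1) → MISS  vc=[29, 14, 26, 5]
12: 0x19 (blk 6, set 2) → L1-HIT  vc=[29, 14, 26, 5]
13: 0x2a (blk 10, set 2) → MISS  vc=[14, 26, 5, 6]
14: 0x1a (blk 6, set 2) → VC-HIT  vc=[14, 26, 5, 10]

MISSES = 7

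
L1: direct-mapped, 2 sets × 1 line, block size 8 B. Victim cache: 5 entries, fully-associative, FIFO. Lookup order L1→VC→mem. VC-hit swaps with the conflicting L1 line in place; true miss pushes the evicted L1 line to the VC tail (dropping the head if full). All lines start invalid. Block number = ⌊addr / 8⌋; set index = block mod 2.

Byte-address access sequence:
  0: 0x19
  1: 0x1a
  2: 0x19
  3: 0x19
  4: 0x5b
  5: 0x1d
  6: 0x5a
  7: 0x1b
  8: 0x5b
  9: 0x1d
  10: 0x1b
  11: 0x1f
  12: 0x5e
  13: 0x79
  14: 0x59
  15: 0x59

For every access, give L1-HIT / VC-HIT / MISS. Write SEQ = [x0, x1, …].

0: 0x19 (blk 3, set 1) → MISS  vc=[]
1: 0x1a (blk 3, set 1) → L1-HIT  vc=[]
2: 0x19 (blk 3, set 1) → L1-HIT  vc=[]
3: 0x19 (blk 3, set 1) → L1-HIT  vc=[]
4: 0x5b (blk 11, set 1) → MISS  vc=[3]
5: 0x1d (blk 3, set 1) → VC-HIT  vc=[11]
6: 0x5a (blk 11, set 1) → VC-HIT  vc=[3]
7: 0x1b (blk 3, set 1) → VC-HIT  vc=[11]
8: 0x5b (blk 11, set 1) → VC-HIT  vc=[3]
9: 0x1d (blk 3, set 1) → VC-HIT  vc=[11]
10: 0x1b (blk 3, set 1) → L1-HIT  vc=[11]
11: 0x1f (blk 3, set 1) → L1-HIT  vc=[11]
12: 0x5e (blk 11, set 1) → VC-HIT  vc=[3]
13: 0x79 (blk 15, set 1) → MISS  vc=[3, 11]
14: 0x59 (blk 11, set 1) → VC-HIT  vc=[3, 15]
15: 0x59 (blk 11, set 1) → L1-HIT  vc=[3, 15]

SEQ = [MISS, L1-HIT, L1-HIT, L1-HIT, MISS, VC-HIT, VC-HIT, VC-HIT, VC-HIT, VC-HIT, L1-HIT, L1-HIT, VC-HIT, MISS, VC-HIT, L1-HIT]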